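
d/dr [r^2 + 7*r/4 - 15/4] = 2*r + 7/4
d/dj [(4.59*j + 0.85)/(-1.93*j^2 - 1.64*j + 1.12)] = (8.8587*j^2 + 3.281*j + 6.5348)/(3.7249*j^4 + 6.3304*j^3 - 1.6336*j^2 - 3.6736*j + 1.2544)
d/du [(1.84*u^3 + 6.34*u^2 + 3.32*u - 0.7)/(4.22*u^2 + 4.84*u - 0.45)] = (7.7648*u^4 + 17.8112*u^3 + 14.1912*u^2 + 0.202*u + 1.894)/(17.8084*u^4 + 40.8496*u^3 + 19.6276*u^2 - 4.356*u + 0.2025)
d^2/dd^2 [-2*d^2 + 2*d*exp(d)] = 2*d*exp(d) + 4*exp(d) - 4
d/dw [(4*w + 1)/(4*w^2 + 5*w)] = (-16*w^2 - 8*w - 5)/(w^2*(16*w^2 + 40*w + 25))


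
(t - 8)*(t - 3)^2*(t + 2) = t^4 - 12*t^3 + 29*t^2 + 42*t - 144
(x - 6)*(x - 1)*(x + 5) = x^3 - 2*x^2 - 29*x + 30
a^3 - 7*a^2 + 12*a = a*(a - 4)*(a - 3)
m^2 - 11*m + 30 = (m - 6)*(m - 5)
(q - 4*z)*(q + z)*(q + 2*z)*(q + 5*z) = q^4 + 4*q^3*z - 15*q^2*z^2 - 58*q*z^3 - 40*z^4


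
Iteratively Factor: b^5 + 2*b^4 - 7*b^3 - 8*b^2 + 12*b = (b + 2)*(b^4 - 7*b^2 + 6*b) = b*(b + 2)*(b^3 - 7*b + 6) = b*(b + 2)*(b + 3)*(b^2 - 3*b + 2) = b*(b - 1)*(b + 2)*(b + 3)*(b - 2)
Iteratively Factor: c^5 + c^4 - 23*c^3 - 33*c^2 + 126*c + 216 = (c - 4)*(c^4 + 5*c^3 - 3*c^2 - 45*c - 54) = (c - 4)*(c + 3)*(c^3 + 2*c^2 - 9*c - 18) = (c - 4)*(c + 2)*(c + 3)*(c^2 - 9) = (c - 4)*(c + 2)*(c + 3)^2*(c - 3)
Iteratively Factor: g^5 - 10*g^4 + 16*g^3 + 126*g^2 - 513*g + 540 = (g - 3)*(g^4 - 7*g^3 - 5*g^2 + 111*g - 180) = (g - 5)*(g - 3)*(g^3 - 2*g^2 - 15*g + 36) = (g - 5)*(g - 3)^2*(g^2 + g - 12) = (g - 5)*(g - 3)^3*(g + 4)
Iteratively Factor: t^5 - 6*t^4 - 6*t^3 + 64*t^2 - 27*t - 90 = (t - 5)*(t^4 - t^3 - 11*t^2 + 9*t + 18) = (t - 5)*(t + 1)*(t^3 - 2*t^2 - 9*t + 18) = (t - 5)*(t - 2)*(t + 1)*(t^2 - 9) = (t - 5)*(t - 2)*(t + 1)*(t + 3)*(t - 3)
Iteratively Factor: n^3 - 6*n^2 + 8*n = (n - 2)*(n^2 - 4*n) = n*(n - 2)*(n - 4)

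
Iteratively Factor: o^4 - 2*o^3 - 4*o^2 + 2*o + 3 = (o - 3)*(o^3 + o^2 - o - 1) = (o - 3)*(o + 1)*(o^2 - 1) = (o - 3)*(o + 1)^2*(o - 1)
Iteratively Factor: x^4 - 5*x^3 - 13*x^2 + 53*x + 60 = (x + 1)*(x^3 - 6*x^2 - 7*x + 60) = (x - 5)*(x + 1)*(x^2 - x - 12) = (x - 5)*(x + 1)*(x + 3)*(x - 4)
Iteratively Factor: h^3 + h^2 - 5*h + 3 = (h - 1)*(h^2 + 2*h - 3) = (h - 1)*(h + 3)*(h - 1)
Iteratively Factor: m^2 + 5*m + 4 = (m + 4)*(m + 1)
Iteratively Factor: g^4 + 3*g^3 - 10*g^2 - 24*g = (g)*(g^3 + 3*g^2 - 10*g - 24) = g*(g + 4)*(g^2 - g - 6) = g*(g + 2)*(g + 4)*(g - 3)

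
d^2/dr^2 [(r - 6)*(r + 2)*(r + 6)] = 6*r + 4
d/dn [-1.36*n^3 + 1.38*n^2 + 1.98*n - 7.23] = -4.08*n^2 + 2.76*n + 1.98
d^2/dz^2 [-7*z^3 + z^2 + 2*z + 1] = 2 - 42*z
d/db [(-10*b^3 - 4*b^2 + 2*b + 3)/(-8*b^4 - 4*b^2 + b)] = (-80*b^6 - 64*b^5 + 88*b^4 + 76*b^3 + 4*b^2 + 24*b - 3)/(b^2*(64*b^6 + 64*b^4 - 16*b^3 + 16*b^2 - 8*b + 1))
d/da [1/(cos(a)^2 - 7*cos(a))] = (2*cos(a) - 7)*sin(a)/((cos(a) - 7)^2*cos(a)^2)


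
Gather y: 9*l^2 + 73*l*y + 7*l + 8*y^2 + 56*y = 9*l^2 + 7*l + 8*y^2 + y*(73*l + 56)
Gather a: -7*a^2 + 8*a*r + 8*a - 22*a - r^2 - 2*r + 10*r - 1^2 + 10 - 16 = -7*a^2 + a*(8*r - 14) - r^2 + 8*r - 7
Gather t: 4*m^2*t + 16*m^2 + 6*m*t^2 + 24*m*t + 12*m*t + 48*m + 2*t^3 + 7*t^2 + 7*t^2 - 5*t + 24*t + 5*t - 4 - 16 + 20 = 16*m^2 + 48*m + 2*t^3 + t^2*(6*m + 14) + t*(4*m^2 + 36*m + 24)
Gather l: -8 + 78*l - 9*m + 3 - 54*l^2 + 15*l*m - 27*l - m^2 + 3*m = -54*l^2 + l*(15*m + 51) - m^2 - 6*m - 5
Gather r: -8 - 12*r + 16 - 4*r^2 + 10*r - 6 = -4*r^2 - 2*r + 2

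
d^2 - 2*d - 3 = (d - 3)*(d + 1)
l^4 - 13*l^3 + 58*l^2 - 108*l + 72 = (l - 6)*(l - 3)*(l - 2)^2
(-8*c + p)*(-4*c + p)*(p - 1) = 32*c^2*p - 32*c^2 - 12*c*p^2 + 12*c*p + p^3 - p^2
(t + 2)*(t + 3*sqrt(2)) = t^2 + 2*t + 3*sqrt(2)*t + 6*sqrt(2)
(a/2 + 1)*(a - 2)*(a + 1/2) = a^3/2 + a^2/4 - 2*a - 1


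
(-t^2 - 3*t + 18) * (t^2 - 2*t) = -t^4 - t^3 + 24*t^2 - 36*t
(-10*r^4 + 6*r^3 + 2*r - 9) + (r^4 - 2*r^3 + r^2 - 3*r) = -9*r^4 + 4*r^3 + r^2 - r - 9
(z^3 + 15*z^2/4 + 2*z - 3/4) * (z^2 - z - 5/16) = z^5 + 11*z^4/4 - 33*z^3/16 - 251*z^2/64 + z/8 + 15/64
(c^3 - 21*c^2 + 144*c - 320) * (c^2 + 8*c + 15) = c^5 - 13*c^4 - 9*c^3 + 517*c^2 - 400*c - 4800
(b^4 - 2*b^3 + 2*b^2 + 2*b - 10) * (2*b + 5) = 2*b^5 + b^4 - 6*b^3 + 14*b^2 - 10*b - 50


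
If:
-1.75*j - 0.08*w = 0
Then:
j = -0.0457142857142857*w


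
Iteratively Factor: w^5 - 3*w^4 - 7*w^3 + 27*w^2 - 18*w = (w - 1)*(w^4 - 2*w^3 - 9*w^2 + 18*w) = (w - 2)*(w - 1)*(w^3 - 9*w) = (w - 2)*(w - 1)*(w + 3)*(w^2 - 3*w) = (w - 3)*(w - 2)*(w - 1)*(w + 3)*(w)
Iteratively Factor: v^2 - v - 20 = (v + 4)*(v - 5)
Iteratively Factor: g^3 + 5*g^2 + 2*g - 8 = (g + 2)*(g^2 + 3*g - 4) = (g + 2)*(g + 4)*(g - 1)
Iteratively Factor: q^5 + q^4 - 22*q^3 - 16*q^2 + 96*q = (q - 2)*(q^4 + 3*q^3 - 16*q^2 - 48*q) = (q - 2)*(q + 4)*(q^3 - q^2 - 12*q) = q*(q - 2)*(q + 4)*(q^2 - q - 12) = q*(q - 4)*(q - 2)*(q + 4)*(q + 3)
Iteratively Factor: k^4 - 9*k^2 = (k + 3)*(k^3 - 3*k^2) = k*(k + 3)*(k^2 - 3*k) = k^2*(k + 3)*(k - 3)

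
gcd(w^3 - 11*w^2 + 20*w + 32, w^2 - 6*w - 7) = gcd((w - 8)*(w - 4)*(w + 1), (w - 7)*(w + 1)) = w + 1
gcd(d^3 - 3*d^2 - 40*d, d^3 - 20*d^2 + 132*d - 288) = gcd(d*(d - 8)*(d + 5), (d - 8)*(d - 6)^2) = d - 8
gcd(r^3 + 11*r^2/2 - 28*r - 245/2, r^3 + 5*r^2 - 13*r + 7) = r + 7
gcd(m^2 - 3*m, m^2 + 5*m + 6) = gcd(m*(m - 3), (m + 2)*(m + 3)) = 1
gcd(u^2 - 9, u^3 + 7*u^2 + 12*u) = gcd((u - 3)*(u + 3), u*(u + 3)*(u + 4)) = u + 3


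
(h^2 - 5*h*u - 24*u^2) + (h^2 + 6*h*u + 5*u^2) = 2*h^2 + h*u - 19*u^2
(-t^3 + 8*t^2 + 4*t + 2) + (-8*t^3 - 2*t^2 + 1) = -9*t^3 + 6*t^2 + 4*t + 3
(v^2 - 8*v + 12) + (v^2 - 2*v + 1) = 2*v^2 - 10*v + 13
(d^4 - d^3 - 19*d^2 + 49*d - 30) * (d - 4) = d^5 - 5*d^4 - 15*d^3 + 125*d^2 - 226*d + 120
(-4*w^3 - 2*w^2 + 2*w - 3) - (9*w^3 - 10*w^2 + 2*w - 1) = -13*w^3 + 8*w^2 - 2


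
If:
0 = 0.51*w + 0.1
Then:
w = -0.20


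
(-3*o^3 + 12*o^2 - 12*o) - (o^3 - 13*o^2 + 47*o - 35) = -4*o^3 + 25*o^2 - 59*o + 35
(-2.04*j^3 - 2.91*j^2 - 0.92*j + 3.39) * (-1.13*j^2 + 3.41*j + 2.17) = 2.3052*j^5 - 3.6681*j^4 - 13.3103*j^3 - 13.2826*j^2 + 9.5635*j + 7.3563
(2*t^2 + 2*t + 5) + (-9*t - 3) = 2*t^2 - 7*t + 2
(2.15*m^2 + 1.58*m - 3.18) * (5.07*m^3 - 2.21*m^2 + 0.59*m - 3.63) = 10.9005*m^5 + 3.2591*m^4 - 18.3459*m^3 + 0.155500000000001*m^2 - 7.6116*m + 11.5434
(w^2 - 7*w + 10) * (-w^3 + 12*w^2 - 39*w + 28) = -w^5 + 19*w^4 - 133*w^3 + 421*w^2 - 586*w + 280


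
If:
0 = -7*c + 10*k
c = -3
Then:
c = -3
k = -21/10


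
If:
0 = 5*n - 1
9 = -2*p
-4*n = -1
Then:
No Solution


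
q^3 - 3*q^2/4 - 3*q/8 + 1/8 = (q - 1)*(q - 1/4)*(q + 1/2)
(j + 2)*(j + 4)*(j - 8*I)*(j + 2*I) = j^4 + 6*j^3 - 6*I*j^3 + 24*j^2 - 36*I*j^2 + 96*j - 48*I*j + 128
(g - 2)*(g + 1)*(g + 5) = g^3 + 4*g^2 - 7*g - 10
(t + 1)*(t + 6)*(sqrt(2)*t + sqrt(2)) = sqrt(2)*t^3 + 8*sqrt(2)*t^2 + 13*sqrt(2)*t + 6*sqrt(2)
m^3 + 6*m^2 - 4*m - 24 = (m - 2)*(m + 2)*(m + 6)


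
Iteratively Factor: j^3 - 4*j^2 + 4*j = (j - 2)*(j^2 - 2*j) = (j - 2)^2*(j)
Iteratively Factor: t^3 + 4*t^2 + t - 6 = (t - 1)*(t^2 + 5*t + 6) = (t - 1)*(t + 3)*(t + 2)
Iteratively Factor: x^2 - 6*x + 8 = (x - 2)*(x - 4)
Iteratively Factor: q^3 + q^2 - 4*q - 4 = (q - 2)*(q^2 + 3*q + 2) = (q - 2)*(q + 1)*(q + 2)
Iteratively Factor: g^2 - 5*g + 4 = (g - 4)*(g - 1)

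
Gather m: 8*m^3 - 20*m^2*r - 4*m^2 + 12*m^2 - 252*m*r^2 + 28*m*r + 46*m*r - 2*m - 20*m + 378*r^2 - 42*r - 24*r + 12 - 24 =8*m^3 + m^2*(8 - 20*r) + m*(-252*r^2 + 74*r - 22) + 378*r^2 - 66*r - 12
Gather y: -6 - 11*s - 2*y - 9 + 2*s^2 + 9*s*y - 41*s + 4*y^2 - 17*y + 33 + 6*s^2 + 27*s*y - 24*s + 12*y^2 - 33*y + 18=8*s^2 - 76*s + 16*y^2 + y*(36*s - 52) + 36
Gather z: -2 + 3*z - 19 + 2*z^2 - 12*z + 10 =2*z^2 - 9*z - 11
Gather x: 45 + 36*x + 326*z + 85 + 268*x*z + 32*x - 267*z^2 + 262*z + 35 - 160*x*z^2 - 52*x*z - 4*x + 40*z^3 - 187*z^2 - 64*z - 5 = x*(-160*z^2 + 216*z + 64) + 40*z^3 - 454*z^2 + 524*z + 160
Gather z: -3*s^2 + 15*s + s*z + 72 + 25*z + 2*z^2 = -3*s^2 + 15*s + 2*z^2 + z*(s + 25) + 72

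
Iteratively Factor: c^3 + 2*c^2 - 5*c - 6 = (c + 3)*(c^2 - c - 2) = (c + 1)*(c + 3)*(c - 2)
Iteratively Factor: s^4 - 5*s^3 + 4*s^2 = (s)*(s^3 - 5*s^2 + 4*s) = s^2*(s^2 - 5*s + 4) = s^2*(s - 4)*(s - 1)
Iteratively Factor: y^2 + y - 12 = (y + 4)*(y - 3)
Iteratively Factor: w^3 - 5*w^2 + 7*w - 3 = (w - 3)*(w^2 - 2*w + 1) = (w - 3)*(w - 1)*(w - 1)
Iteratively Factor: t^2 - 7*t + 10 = (t - 5)*(t - 2)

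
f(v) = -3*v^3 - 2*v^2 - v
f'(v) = -9*v^2 - 4*v - 1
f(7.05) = -1157.66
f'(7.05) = -476.52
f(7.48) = -1374.91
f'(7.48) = -534.47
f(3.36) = -139.74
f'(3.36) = -116.05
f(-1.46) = 6.53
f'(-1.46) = -14.34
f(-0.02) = 0.02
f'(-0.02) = -0.92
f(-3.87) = 147.80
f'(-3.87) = -120.31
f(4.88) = -401.15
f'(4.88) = -234.85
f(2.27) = -47.67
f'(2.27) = -56.46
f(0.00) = 0.00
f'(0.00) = -1.00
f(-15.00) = 9690.00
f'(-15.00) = -1966.00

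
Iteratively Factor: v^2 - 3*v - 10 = (v + 2)*(v - 5)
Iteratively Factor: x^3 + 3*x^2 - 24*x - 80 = (x + 4)*(x^2 - x - 20) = (x - 5)*(x + 4)*(x + 4)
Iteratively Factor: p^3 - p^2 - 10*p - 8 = (p + 1)*(p^2 - 2*p - 8) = (p + 1)*(p + 2)*(p - 4)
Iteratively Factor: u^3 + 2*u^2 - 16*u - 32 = (u - 4)*(u^2 + 6*u + 8) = (u - 4)*(u + 2)*(u + 4)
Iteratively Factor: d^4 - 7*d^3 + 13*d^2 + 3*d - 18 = (d - 2)*(d^3 - 5*d^2 + 3*d + 9) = (d - 3)*(d - 2)*(d^2 - 2*d - 3) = (d - 3)*(d - 2)*(d + 1)*(d - 3)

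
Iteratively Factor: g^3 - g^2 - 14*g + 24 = (g - 2)*(g^2 + g - 12) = (g - 2)*(g + 4)*(g - 3)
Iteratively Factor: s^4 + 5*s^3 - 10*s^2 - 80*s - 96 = (s + 4)*(s^3 + s^2 - 14*s - 24) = (s + 3)*(s + 4)*(s^2 - 2*s - 8) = (s - 4)*(s + 3)*(s + 4)*(s + 2)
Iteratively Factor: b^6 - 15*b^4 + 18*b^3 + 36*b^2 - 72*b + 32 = (b - 2)*(b^5 + 2*b^4 - 11*b^3 - 4*b^2 + 28*b - 16) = (b - 2)*(b + 4)*(b^4 - 2*b^3 - 3*b^2 + 8*b - 4) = (b - 2)*(b - 1)*(b + 4)*(b^3 - b^2 - 4*b + 4) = (b - 2)*(b - 1)^2*(b + 4)*(b^2 - 4) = (b - 2)^2*(b - 1)^2*(b + 4)*(b + 2)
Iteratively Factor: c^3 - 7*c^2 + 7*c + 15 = (c - 3)*(c^2 - 4*c - 5) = (c - 3)*(c + 1)*(c - 5)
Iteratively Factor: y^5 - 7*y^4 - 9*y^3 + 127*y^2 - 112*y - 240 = (y + 1)*(y^4 - 8*y^3 - y^2 + 128*y - 240) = (y - 3)*(y + 1)*(y^3 - 5*y^2 - 16*y + 80) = (y - 5)*(y - 3)*(y + 1)*(y^2 - 16) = (y - 5)*(y - 3)*(y + 1)*(y + 4)*(y - 4)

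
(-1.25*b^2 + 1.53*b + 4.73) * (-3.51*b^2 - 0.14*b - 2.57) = 4.3875*b^4 - 5.1953*b^3 - 13.604*b^2 - 4.5943*b - 12.1561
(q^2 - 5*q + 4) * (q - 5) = q^3 - 10*q^2 + 29*q - 20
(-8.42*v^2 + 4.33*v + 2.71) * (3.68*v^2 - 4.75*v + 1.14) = -30.9856*v^4 + 55.9294*v^3 - 20.1935*v^2 - 7.9363*v + 3.0894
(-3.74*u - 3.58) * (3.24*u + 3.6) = -12.1176*u^2 - 25.0632*u - 12.888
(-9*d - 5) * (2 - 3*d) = 27*d^2 - 3*d - 10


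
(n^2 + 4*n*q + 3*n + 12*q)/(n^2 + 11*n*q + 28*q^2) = (n + 3)/(n + 7*q)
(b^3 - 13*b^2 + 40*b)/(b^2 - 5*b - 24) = b*(b - 5)/(b + 3)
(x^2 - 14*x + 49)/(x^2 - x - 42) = (x - 7)/(x + 6)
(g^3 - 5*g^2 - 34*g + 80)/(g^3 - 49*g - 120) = (g - 2)/(g + 3)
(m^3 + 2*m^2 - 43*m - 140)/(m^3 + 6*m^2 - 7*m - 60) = (m - 7)/(m - 3)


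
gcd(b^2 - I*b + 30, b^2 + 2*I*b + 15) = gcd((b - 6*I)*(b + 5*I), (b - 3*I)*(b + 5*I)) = b + 5*I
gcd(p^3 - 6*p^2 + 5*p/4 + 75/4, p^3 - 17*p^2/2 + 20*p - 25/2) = p^2 - 15*p/2 + 25/2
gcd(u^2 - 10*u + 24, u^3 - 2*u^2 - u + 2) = 1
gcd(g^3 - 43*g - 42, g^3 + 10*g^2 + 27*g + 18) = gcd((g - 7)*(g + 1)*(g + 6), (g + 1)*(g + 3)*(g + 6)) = g^2 + 7*g + 6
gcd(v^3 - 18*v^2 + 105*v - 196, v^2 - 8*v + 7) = v - 7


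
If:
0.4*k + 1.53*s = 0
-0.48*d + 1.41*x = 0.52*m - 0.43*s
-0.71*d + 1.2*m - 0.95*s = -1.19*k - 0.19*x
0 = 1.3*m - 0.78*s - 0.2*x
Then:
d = 2.69183618270742*x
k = 1.2291421063489*x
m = -0.0389604510713203*x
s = -0.321344341529124*x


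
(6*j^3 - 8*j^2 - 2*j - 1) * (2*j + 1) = 12*j^4 - 10*j^3 - 12*j^2 - 4*j - 1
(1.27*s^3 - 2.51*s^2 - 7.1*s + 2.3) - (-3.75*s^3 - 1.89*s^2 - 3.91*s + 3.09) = 5.02*s^3 - 0.62*s^2 - 3.19*s - 0.79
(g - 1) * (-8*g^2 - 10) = -8*g^3 + 8*g^2 - 10*g + 10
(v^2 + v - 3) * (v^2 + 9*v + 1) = v^4 + 10*v^3 + 7*v^2 - 26*v - 3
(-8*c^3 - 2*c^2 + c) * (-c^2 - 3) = 8*c^5 + 2*c^4 + 23*c^3 + 6*c^2 - 3*c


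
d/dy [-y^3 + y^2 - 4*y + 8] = -3*y^2 + 2*y - 4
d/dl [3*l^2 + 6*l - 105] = 6*l + 6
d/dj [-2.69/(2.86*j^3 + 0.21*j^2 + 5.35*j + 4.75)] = (23.0802*j^2 + 1.1298*j + 14.3915)/(2.86*j^3 + 0.21*j^2 + 5.35*j + 4.75)^2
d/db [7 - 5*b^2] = -10*b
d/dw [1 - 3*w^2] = -6*w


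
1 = 1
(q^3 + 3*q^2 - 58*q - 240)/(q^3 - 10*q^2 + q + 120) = (q^2 + 11*q + 30)/(q^2 - 2*q - 15)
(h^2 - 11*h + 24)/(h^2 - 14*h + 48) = (h - 3)/(h - 6)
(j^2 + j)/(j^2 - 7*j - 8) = j/(j - 8)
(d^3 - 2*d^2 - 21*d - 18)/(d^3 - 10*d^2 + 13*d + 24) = (d^2 - 3*d - 18)/(d^2 - 11*d + 24)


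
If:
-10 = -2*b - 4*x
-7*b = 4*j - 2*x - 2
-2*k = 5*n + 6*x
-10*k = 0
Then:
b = 5 - 2*x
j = 4*x - 33/4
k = 0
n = -6*x/5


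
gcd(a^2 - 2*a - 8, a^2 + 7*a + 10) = a + 2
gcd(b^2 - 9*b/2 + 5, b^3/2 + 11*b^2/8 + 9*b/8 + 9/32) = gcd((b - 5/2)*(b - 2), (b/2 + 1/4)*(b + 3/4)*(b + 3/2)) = 1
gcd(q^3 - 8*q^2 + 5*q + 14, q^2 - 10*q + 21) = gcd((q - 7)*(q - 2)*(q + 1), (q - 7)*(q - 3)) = q - 7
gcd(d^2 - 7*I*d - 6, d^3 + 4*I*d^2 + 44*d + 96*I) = d - 6*I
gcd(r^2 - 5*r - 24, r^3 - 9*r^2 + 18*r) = 1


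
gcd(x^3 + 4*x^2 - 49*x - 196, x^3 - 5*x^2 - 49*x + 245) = x^2 - 49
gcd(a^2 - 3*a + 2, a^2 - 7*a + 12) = 1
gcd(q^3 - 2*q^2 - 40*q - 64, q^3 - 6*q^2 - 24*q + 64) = q^2 - 4*q - 32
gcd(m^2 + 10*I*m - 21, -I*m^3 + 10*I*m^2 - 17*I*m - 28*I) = 1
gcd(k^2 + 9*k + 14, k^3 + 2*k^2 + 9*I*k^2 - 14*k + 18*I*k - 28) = k + 2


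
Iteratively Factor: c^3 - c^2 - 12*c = (c - 4)*(c^2 + 3*c) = c*(c - 4)*(c + 3)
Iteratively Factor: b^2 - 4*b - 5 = (b + 1)*(b - 5)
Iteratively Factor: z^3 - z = (z)*(z^2 - 1) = z*(z + 1)*(z - 1)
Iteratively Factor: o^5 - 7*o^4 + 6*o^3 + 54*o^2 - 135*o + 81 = (o - 3)*(o^4 - 4*o^3 - 6*o^2 + 36*o - 27) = (o - 3)*(o + 3)*(o^3 - 7*o^2 + 15*o - 9) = (o - 3)^2*(o + 3)*(o^2 - 4*o + 3) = (o - 3)^2*(o - 1)*(o + 3)*(o - 3)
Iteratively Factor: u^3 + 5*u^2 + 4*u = (u + 1)*(u^2 + 4*u) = u*(u + 1)*(u + 4)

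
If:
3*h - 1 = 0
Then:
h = 1/3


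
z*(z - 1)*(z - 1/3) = z^3 - 4*z^2/3 + z/3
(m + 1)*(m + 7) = m^2 + 8*m + 7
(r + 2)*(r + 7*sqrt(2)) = r^2 + 2*r + 7*sqrt(2)*r + 14*sqrt(2)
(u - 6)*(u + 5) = u^2 - u - 30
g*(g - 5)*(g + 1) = g^3 - 4*g^2 - 5*g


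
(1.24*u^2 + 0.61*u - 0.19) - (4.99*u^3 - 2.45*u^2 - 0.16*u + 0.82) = -4.99*u^3 + 3.69*u^2 + 0.77*u - 1.01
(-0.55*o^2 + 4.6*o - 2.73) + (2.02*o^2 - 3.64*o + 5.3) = 1.47*o^2 + 0.96*o + 2.57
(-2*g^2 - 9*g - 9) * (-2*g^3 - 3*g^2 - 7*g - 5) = 4*g^5 + 24*g^4 + 59*g^3 + 100*g^2 + 108*g + 45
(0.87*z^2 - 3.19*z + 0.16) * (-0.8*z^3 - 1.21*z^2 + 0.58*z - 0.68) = -0.696*z^5 + 1.4993*z^4 + 4.2365*z^3 - 2.6354*z^2 + 2.262*z - 0.1088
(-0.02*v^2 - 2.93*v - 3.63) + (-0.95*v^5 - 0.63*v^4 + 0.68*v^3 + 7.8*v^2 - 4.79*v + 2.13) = -0.95*v^5 - 0.63*v^4 + 0.68*v^3 + 7.78*v^2 - 7.72*v - 1.5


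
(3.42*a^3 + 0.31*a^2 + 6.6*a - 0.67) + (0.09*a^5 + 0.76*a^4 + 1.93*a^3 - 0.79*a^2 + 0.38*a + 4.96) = 0.09*a^5 + 0.76*a^4 + 5.35*a^3 - 0.48*a^2 + 6.98*a + 4.29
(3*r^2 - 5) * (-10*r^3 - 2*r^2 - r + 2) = -30*r^5 - 6*r^4 + 47*r^3 + 16*r^2 + 5*r - 10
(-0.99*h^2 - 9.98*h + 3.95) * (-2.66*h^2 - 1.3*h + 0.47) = 2.6334*h^4 + 27.8338*h^3 + 2.0017*h^2 - 9.8256*h + 1.8565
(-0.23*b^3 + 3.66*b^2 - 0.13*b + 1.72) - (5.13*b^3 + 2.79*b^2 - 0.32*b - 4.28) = -5.36*b^3 + 0.87*b^2 + 0.19*b + 6.0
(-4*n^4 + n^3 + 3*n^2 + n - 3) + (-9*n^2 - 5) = -4*n^4 + n^3 - 6*n^2 + n - 8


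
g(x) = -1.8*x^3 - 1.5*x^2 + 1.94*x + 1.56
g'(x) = -5.4*x^2 - 3.0*x + 1.94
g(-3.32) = 44.46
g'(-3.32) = -47.62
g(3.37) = -77.83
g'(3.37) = -69.50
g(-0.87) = -0.08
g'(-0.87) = 0.46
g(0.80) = 1.23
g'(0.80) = -3.92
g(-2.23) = 9.74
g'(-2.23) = -18.22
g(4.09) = -138.75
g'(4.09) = -100.66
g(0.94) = 0.56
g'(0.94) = -5.65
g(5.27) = -293.33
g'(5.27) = -163.84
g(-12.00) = 2872.68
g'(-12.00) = -739.66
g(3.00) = -54.72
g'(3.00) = -55.66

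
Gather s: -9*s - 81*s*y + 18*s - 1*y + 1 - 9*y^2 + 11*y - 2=s*(9 - 81*y) - 9*y^2 + 10*y - 1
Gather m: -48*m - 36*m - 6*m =-90*m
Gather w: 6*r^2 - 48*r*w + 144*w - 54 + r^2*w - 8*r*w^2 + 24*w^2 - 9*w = 6*r^2 + w^2*(24 - 8*r) + w*(r^2 - 48*r + 135) - 54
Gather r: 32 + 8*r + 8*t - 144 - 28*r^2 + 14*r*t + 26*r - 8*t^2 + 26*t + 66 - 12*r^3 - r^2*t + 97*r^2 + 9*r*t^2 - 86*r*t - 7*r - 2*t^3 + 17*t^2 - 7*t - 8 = -12*r^3 + r^2*(69 - t) + r*(9*t^2 - 72*t + 27) - 2*t^3 + 9*t^2 + 27*t - 54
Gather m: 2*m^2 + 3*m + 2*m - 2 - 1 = 2*m^2 + 5*m - 3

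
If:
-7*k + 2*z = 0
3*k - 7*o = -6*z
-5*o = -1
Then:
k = 7/120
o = 1/5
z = 49/240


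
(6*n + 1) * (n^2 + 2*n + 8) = 6*n^3 + 13*n^2 + 50*n + 8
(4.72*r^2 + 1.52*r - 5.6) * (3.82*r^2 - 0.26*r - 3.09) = 18.0304*r^4 + 4.5792*r^3 - 36.372*r^2 - 3.2408*r + 17.304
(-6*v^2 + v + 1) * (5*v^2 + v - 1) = -30*v^4 - v^3 + 12*v^2 - 1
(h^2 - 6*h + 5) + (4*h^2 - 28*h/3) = 5*h^2 - 46*h/3 + 5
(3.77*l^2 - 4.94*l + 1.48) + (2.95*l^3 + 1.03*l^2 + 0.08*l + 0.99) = 2.95*l^3 + 4.8*l^2 - 4.86*l + 2.47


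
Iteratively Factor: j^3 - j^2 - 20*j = (j)*(j^2 - j - 20) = j*(j + 4)*(j - 5)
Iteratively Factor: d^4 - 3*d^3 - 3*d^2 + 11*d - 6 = (d - 1)*(d^3 - 2*d^2 - 5*d + 6) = (d - 1)*(d + 2)*(d^2 - 4*d + 3) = (d - 1)^2*(d + 2)*(d - 3)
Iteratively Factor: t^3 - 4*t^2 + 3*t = (t - 3)*(t^2 - t) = (t - 3)*(t - 1)*(t)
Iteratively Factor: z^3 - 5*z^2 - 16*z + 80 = (z + 4)*(z^2 - 9*z + 20) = (z - 4)*(z + 4)*(z - 5)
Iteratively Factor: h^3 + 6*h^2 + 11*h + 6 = (h + 1)*(h^2 + 5*h + 6) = (h + 1)*(h + 2)*(h + 3)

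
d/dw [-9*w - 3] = -9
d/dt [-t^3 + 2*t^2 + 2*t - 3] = -3*t^2 + 4*t + 2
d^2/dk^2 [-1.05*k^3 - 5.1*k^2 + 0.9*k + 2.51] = -6.3*k - 10.2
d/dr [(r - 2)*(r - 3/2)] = 2*r - 7/2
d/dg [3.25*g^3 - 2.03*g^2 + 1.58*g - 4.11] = 9.75*g^2 - 4.06*g + 1.58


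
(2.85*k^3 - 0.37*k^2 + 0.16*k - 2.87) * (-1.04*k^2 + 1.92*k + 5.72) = -2.964*k^5 + 5.8568*k^4 + 15.4252*k^3 + 1.1756*k^2 - 4.5952*k - 16.4164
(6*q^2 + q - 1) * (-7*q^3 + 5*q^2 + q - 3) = -42*q^5 + 23*q^4 + 18*q^3 - 22*q^2 - 4*q + 3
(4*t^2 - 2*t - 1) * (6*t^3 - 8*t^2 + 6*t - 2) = 24*t^5 - 44*t^4 + 34*t^3 - 12*t^2 - 2*t + 2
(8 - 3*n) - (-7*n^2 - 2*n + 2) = 7*n^2 - n + 6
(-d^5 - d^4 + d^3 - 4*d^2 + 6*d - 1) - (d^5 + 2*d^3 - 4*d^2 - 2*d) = -2*d^5 - d^4 - d^3 + 8*d - 1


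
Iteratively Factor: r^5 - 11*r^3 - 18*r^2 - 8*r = (r)*(r^4 - 11*r^2 - 18*r - 8) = r*(r - 4)*(r^3 + 4*r^2 + 5*r + 2) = r*(r - 4)*(r + 2)*(r^2 + 2*r + 1) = r*(r - 4)*(r + 1)*(r + 2)*(r + 1)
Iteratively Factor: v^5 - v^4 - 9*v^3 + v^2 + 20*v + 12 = (v + 1)*(v^4 - 2*v^3 - 7*v^2 + 8*v + 12) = (v - 2)*(v + 1)*(v^3 - 7*v - 6) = (v - 3)*(v - 2)*(v + 1)*(v^2 + 3*v + 2) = (v - 3)*(v - 2)*(v + 1)*(v + 2)*(v + 1)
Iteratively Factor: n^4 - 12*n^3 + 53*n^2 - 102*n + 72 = (n - 4)*(n^3 - 8*n^2 + 21*n - 18) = (n - 4)*(n - 2)*(n^2 - 6*n + 9) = (n - 4)*(n - 3)*(n - 2)*(n - 3)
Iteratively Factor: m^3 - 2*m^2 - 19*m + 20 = (m + 4)*(m^2 - 6*m + 5) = (m - 1)*(m + 4)*(m - 5)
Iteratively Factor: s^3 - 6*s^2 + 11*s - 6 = (s - 1)*(s^2 - 5*s + 6) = (s - 2)*(s - 1)*(s - 3)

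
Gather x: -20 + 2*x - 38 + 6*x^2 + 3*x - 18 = 6*x^2 + 5*x - 76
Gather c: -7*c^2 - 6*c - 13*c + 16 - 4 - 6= -7*c^2 - 19*c + 6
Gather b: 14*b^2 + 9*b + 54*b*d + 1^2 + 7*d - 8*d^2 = 14*b^2 + b*(54*d + 9) - 8*d^2 + 7*d + 1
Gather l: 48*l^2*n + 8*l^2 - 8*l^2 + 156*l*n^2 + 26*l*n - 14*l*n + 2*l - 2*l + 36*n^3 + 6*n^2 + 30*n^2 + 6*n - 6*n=48*l^2*n + l*(156*n^2 + 12*n) + 36*n^3 + 36*n^2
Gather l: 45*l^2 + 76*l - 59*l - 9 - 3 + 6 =45*l^2 + 17*l - 6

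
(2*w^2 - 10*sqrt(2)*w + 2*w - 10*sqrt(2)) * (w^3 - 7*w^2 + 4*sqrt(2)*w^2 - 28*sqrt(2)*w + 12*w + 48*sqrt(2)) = 2*w^5 - 12*w^4 - 2*sqrt(2)*w^4 - 70*w^3 + 12*sqrt(2)*w^3 - 10*sqrt(2)*w^2 + 504*w^2 - 400*w - 24*sqrt(2)*w - 960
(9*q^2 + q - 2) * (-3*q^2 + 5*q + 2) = -27*q^4 + 42*q^3 + 29*q^2 - 8*q - 4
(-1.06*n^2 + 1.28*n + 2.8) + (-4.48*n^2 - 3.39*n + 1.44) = -5.54*n^2 - 2.11*n + 4.24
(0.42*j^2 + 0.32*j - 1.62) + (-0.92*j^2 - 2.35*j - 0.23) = -0.5*j^2 - 2.03*j - 1.85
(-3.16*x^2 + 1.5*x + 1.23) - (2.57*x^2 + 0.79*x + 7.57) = -5.73*x^2 + 0.71*x - 6.34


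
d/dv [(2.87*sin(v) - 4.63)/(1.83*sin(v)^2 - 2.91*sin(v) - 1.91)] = (-5.2521*sin(v)^2 + 16.9458*sin(v) - 18.955)*cos(v)/(3.3489*sin(v)^4 - 10.6506*sin(v)^3 + 1.4775*sin(v)^2 + 11.1162*sin(v) + 3.6481)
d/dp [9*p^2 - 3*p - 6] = 18*p - 3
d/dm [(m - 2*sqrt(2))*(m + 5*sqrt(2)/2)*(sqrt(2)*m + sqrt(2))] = 3*sqrt(2)*m^2 + 2*m + 2*sqrt(2)*m - 10*sqrt(2) + 1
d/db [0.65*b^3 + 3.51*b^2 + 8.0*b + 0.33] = 1.95*b^2 + 7.02*b + 8.0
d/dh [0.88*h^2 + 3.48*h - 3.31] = 1.76*h + 3.48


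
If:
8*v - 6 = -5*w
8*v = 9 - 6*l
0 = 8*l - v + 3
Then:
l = -3/14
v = 9/7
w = -6/7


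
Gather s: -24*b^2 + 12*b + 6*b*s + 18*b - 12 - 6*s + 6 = -24*b^2 + 30*b + s*(6*b - 6) - 6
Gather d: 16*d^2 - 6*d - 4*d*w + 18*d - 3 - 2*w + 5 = 16*d^2 + d*(12 - 4*w) - 2*w + 2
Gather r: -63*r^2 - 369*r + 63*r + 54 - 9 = -63*r^2 - 306*r + 45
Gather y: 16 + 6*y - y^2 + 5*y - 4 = -y^2 + 11*y + 12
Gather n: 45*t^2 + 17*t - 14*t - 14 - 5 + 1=45*t^2 + 3*t - 18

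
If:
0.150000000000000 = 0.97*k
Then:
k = 0.15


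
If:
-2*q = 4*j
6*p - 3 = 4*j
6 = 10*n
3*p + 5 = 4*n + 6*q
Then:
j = -41/140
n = 3/5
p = 32/105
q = 41/70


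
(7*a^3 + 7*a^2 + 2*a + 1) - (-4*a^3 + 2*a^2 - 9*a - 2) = 11*a^3 + 5*a^2 + 11*a + 3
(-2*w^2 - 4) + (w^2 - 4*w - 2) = -w^2 - 4*w - 6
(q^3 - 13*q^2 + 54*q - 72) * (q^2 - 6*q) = q^5 - 19*q^4 + 132*q^3 - 396*q^2 + 432*q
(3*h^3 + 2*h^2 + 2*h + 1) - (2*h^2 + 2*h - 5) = 3*h^3 + 6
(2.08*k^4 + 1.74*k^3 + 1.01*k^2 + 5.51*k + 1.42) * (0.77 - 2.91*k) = -6.0528*k^5 - 3.4618*k^4 - 1.5993*k^3 - 15.2564*k^2 + 0.1105*k + 1.0934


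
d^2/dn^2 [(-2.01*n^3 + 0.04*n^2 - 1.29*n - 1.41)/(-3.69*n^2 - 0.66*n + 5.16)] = (113.61789*n^3 + 69.550974*n^2 + 489.080916*n + 61.57872)/(50.243409*n^6 + 26.959878*n^5 - 205.955136*n^4 - 75.112488*n^3 + 288.002304*n^2 + 52.718688*n - 137.388096)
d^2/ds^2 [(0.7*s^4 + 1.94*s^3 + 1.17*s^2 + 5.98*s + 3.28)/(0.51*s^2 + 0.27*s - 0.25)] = (0.364139999999999*s^6 + 0.578339999999997*s^5 - 0.22932*s^4 + 2.81013*s^3 + 5.753118*s^2 + 8.012136*s + 2.268174)/(0.132651*s^6 + 0.210681*s^5 - 0.083538*s^4 - 0.186867*s^3 + 0.04095*s^2 + 0.050625*s - 0.015625)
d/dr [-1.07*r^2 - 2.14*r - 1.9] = -2.14*r - 2.14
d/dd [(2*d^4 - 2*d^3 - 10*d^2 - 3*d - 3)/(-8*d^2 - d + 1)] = 2*(-16*d^5 + 5*d^4 + 6*d^3 - 10*d^2 - 34*d - 3)/(64*d^4 + 16*d^3 - 15*d^2 - 2*d + 1)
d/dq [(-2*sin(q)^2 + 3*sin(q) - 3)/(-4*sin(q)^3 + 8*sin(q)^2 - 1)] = (-8*sin(q)^4 + 24*sin(q)^3 - 60*sin(q)^2 + 52*sin(q) - 3)*cos(q)/(4*sin(q)^3 - 8*sin(q)^2 + 1)^2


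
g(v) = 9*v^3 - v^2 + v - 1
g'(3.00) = 238.00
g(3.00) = 236.00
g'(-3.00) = 250.00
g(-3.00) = -256.00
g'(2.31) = 140.45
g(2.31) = 106.91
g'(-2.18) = 133.67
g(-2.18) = -101.17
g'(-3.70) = 378.03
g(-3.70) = -474.27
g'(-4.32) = 513.52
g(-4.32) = -749.58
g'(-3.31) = 303.43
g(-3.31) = -341.65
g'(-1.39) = 55.95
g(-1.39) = -28.49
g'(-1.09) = 35.26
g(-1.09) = -14.93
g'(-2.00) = 113.00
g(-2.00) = -79.00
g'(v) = 27*v^2 - 2*v + 1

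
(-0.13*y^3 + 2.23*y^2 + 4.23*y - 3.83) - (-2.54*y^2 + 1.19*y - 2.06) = -0.13*y^3 + 4.77*y^2 + 3.04*y - 1.77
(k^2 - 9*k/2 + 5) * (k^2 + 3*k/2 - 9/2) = k^4 - 3*k^3 - 25*k^2/4 + 111*k/4 - 45/2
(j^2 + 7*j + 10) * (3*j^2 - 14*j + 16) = 3*j^4 + 7*j^3 - 52*j^2 - 28*j + 160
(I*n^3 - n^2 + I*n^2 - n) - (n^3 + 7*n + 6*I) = -n^3 + I*n^3 - n^2 + I*n^2 - 8*n - 6*I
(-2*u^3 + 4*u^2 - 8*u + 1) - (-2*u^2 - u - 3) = -2*u^3 + 6*u^2 - 7*u + 4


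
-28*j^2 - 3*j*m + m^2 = (-7*j + m)*(4*j + m)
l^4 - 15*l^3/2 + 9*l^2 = l^2*(l - 6)*(l - 3/2)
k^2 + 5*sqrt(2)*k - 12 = (k - sqrt(2))*(k + 6*sqrt(2))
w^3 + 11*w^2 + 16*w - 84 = (w - 2)*(w + 6)*(w + 7)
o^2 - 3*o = o*(o - 3)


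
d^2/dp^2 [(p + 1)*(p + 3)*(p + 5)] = 6*p + 18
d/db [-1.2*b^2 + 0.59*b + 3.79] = 0.59 - 2.4*b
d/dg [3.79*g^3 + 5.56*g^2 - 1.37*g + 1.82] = 11.37*g^2 + 11.12*g - 1.37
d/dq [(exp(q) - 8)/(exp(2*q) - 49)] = (-2*(exp(q) - 8)*exp(q) + exp(2*q) - 49)*exp(q)/(exp(2*q) - 49)^2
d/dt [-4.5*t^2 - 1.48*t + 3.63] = -9.0*t - 1.48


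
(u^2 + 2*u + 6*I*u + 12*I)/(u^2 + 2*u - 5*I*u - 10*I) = (u + 6*I)/(u - 5*I)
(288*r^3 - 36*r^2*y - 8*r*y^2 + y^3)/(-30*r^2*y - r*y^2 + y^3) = (-48*r^2 - 2*r*y + y^2)/(y*(5*r + y))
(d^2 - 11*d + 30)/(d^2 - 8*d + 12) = (d - 5)/(d - 2)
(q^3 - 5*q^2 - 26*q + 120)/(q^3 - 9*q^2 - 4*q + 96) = (q^2 - q - 30)/(q^2 - 5*q - 24)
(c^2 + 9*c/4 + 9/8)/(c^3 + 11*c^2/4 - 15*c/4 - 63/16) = 2*(2*c + 3)/(4*c^2 + 8*c - 21)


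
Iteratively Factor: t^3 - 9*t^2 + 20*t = (t - 4)*(t^2 - 5*t) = t*(t - 4)*(t - 5)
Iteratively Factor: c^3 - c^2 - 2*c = (c + 1)*(c^2 - 2*c) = (c - 2)*(c + 1)*(c)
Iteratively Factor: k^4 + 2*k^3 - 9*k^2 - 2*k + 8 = (k - 2)*(k^3 + 4*k^2 - k - 4) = (k - 2)*(k + 1)*(k^2 + 3*k - 4) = (k - 2)*(k - 1)*(k + 1)*(k + 4)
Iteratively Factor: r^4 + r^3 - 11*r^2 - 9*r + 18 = (r - 1)*(r^3 + 2*r^2 - 9*r - 18) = (r - 3)*(r - 1)*(r^2 + 5*r + 6) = (r - 3)*(r - 1)*(r + 3)*(r + 2)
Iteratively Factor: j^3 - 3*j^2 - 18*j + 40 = (j + 4)*(j^2 - 7*j + 10) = (j - 2)*(j + 4)*(j - 5)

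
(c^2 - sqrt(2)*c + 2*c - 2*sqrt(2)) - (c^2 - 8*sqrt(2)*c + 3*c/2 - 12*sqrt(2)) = c/2 + 7*sqrt(2)*c + 10*sqrt(2)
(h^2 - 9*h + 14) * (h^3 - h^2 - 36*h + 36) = h^5 - 10*h^4 - 13*h^3 + 346*h^2 - 828*h + 504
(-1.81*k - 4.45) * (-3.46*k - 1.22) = 6.2626*k^2 + 17.6052*k + 5.429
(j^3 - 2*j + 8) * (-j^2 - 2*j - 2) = -j^5 - 2*j^4 - 4*j^2 - 12*j - 16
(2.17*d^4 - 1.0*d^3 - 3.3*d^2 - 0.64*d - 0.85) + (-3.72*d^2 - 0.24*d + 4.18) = 2.17*d^4 - 1.0*d^3 - 7.02*d^2 - 0.88*d + 3.33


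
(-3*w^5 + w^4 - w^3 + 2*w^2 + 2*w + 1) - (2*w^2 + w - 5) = -3*w^5 + w^4 - w^3 + w + 6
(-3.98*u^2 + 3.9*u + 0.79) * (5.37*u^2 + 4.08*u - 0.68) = -21.3726*u^4 + 4.7046*u^3 + 22.8607*u^2 + 0.5712*u - 0.5372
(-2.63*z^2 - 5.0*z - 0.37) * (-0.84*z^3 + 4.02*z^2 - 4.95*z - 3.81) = 2.2092*z^5 - 6.3726*z^4 - 6.7707*z^3 + 33.2829*z^2 + 20.8815*z + 1.4097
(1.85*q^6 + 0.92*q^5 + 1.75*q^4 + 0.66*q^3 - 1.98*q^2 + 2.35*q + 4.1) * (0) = 0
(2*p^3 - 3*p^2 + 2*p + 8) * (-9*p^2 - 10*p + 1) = -18*p^5 + 7*p^4 + 14*p^3 - 95*p^2 - 78*p + 8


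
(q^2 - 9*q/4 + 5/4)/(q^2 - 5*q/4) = (q - 1)/q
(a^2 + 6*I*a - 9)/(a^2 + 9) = (a + 3*I)/(a - 3*I)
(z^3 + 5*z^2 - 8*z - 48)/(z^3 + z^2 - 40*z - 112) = (z - 3)/(z - 7)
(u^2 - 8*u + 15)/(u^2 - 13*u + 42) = (u^2 - 8*u + 15)/(u^2 - 13*u + 42)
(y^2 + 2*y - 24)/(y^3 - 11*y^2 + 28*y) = (y + 6)/(y*(y - 7))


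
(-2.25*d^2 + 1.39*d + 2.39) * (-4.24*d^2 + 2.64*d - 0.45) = 9.54*d^4 - 11.8336*d^3 - 5.4515*d^2 + 5.6841*d - 1.0755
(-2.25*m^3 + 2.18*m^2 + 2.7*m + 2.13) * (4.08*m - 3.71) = -9.18*m^4 + 17.2419*m^3 + 2.9282*m^2 - 1.3266*m - 7.9023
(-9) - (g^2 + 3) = -g^2 - 12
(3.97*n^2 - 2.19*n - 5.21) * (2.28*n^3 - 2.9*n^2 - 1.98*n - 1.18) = 9.0516*n^5 - 16.5062*n^4 - 13.3884*n^3 + 14.7606*n^2 + 12.9*n + 6.1478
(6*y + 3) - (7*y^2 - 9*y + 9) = -7*y^2 + 15*y - 6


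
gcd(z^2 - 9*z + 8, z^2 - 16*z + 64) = z - 8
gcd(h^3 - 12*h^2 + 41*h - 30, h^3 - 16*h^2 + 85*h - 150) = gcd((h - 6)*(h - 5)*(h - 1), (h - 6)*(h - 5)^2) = h^2 - 11*h + 30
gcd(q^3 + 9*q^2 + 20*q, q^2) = q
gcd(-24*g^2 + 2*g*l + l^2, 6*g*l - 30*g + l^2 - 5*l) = 6*g + l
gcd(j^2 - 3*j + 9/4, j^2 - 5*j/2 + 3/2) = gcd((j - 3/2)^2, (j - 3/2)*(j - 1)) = j - 3/2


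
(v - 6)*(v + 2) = v^2 - 4*v - 12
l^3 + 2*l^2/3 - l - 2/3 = (l - 1)*(l + 2/3)*(l + 1)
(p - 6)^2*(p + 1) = p^3 - 11*p^2 + 24*p + 36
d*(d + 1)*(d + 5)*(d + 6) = d^4 + 12*d^3 + 41*d^2 + 30*d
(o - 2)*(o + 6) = o^2 + 4*o - 12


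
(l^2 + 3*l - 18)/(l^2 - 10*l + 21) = (l + 6)/(l - 7)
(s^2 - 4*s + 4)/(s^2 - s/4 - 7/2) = 4*(s - 2)/(4*s + 7)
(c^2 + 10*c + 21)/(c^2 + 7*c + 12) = (c + 7)/(c + 4)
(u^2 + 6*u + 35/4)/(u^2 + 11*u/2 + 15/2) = (u + 7/2)/(u + 3)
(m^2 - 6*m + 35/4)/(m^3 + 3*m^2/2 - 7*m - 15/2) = (m - 7/2)/(m^2 + 4*m + 3)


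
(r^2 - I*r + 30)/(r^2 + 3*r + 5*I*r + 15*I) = (r - 6*I)/(r + 3)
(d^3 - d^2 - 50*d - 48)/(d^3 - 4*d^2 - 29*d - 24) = (d + 6)/(d + 3)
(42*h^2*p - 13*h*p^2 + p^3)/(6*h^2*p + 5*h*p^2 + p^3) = (42*h^2 - 13*h*p + p^2)/(6*h^2 + 5*h*p + p^2)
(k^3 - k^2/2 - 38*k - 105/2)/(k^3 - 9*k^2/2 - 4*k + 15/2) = (k^2 - 2*k - 35)/(k^2 - 6*k + 5)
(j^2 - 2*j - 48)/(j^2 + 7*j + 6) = (j - 8)/(j + 1)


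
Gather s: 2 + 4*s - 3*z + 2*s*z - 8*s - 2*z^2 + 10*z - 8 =s*(2*z - 4) - 2*z^2 + 7*z - 6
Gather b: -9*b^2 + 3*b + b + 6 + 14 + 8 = -9*b^2 + 4*b + 28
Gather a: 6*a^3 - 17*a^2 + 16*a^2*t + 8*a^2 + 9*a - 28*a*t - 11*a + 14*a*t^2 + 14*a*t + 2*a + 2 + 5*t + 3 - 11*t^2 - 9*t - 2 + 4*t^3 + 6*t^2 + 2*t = 6*a^3 + a^2*(16*t - 9) + a*(14*t^2 - 14*t) + 4*t^3 - 5*t^2 - 2*t + 3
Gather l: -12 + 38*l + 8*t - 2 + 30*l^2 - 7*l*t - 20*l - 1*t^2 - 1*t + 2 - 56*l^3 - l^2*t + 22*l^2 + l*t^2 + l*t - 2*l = -56*l^3 + l^2*(52 - t) + l*(t^2 - 6*t + 16) - t^2 + 7*t - 12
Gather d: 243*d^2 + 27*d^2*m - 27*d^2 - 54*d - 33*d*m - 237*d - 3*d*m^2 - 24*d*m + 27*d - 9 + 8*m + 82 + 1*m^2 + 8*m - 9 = d^2*(27*m + 216) + d*(-3*m^2 - 57*m - 264) + m^2 + 16*m + 64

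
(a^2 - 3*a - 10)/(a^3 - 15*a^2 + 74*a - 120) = (a + 2)/(a^2 - 10*a + 24)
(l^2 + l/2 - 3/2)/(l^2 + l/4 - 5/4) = 2*(2*l + 3)/(4*l + 5)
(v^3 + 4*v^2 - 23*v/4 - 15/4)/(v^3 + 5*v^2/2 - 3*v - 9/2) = (2*v^2 + 11*v + 5)/(2*(v^2 + 4*v + 3))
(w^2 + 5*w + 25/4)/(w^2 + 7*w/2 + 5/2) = (w + 5/2)/(w + 1)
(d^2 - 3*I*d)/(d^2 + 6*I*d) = (d - 3*I)/(d + 6*I)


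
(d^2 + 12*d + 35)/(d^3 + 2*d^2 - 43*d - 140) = (d + 7)/(d^2 - 3*d - 28)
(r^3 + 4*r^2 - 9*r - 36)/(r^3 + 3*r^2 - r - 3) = (r^2 + r - 12)/(r^2 - 1)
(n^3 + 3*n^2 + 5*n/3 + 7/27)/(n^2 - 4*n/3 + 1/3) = (27*n^3 + 81*n^2 + 45*n + 7)/(9*(3*n^2 - 4*n + 1))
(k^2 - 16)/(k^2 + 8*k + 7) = (k^2 - 16)/(k^2 + 8*k + 7)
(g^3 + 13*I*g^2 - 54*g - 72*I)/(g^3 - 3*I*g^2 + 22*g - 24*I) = (g^2 + 9*I*g - 18)/(g^2 - 7*I*g - 6)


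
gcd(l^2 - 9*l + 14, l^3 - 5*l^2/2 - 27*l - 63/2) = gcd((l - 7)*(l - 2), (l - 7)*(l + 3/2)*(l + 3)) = l - 7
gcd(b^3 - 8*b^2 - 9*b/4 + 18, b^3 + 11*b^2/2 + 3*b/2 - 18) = b - 3/2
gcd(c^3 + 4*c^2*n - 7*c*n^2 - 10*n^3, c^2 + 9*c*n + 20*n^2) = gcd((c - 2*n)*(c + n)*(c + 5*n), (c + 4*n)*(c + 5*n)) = c + 5*n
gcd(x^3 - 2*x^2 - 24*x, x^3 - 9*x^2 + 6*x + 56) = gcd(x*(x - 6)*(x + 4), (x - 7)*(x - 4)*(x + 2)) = 1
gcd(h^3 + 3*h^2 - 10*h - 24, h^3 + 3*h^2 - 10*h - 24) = h^3 + 3*h^2 - 10*h - 24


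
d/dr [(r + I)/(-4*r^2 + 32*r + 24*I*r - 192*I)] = (-r^2 + 8*r + 6*I*r - 2*(r + I)*(-r + 4 + 3*I) - 48*I)/(4*(r^2 - 8*r - 6*I*r + 48*I)^2)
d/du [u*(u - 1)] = 2*u - 1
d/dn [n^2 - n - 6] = 2*n - 1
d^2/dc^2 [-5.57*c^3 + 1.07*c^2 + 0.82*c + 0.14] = 2.14 - 33.42*c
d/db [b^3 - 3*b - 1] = 3*b^2 - 3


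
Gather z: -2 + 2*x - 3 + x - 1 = 3*x - 6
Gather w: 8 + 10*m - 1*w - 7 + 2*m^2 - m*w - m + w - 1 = 2*m^2 - m*w + 9*m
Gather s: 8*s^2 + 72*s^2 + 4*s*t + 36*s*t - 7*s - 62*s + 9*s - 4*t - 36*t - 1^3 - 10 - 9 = 80*s^2 + s*(40*t - 60) - 40*t - 20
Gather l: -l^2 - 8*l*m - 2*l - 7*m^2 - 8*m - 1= -l^2 + l*(-8*m - 2) - 7*m^2 - 8*m - 1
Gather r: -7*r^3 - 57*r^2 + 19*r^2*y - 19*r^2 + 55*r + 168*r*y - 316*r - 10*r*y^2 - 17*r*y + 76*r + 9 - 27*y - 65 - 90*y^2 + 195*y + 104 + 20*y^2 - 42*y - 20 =-7*r^3 + r^2*(19*y - 76) + r*(-10*y^2 + 151*y - 185) - 70*y^2 + 126*y + 28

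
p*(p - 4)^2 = p^3 - 8*p^2 + 16*p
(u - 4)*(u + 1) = u^2 - 3*u - 4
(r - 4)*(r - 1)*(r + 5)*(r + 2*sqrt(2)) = r^4 + 2*sqrt(2)*r^3 - 21*r^2 - 42*sqrt(2)*r + 20*r + 40*sqrt(2)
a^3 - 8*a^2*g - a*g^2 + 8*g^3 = (a - 8*g)*(a - g)*(a + g)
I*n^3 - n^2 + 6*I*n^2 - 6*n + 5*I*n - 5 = (n + 5)*(n + I)*(I*n + I)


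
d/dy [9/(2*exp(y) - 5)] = -18*exp(y)/(2*exp(y) - 5)^2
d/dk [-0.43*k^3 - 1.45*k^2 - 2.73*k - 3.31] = -1.29*k^2 - 2.9*k - 2.73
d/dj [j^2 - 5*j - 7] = 2*j - 5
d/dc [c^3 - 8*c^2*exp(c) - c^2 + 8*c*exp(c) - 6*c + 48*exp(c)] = -8*c^2*exp(c) + 3*c^2 - 8*c*exp(c) - 2*c + 56*exp(c) - 6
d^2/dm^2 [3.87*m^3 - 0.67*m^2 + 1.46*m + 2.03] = 23.22*m - 1.34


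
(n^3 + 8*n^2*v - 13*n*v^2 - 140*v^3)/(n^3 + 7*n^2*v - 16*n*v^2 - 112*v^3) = (n + 5*v)/(n + 4*v)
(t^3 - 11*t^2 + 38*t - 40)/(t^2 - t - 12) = (t^2 - 7*t + 10)/(t + 3)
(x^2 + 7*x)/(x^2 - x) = (x + 7)/(x - 1)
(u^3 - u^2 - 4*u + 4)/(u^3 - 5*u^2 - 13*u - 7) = (-u^3 + u^2 + 4*u - 4)/(-u^3 + 5*u^2 + 13*u + 7)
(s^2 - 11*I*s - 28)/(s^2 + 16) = (s - 7*I)/(s + 4*I)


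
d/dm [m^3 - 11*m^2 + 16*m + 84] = 3*m^2 - 22*m + 16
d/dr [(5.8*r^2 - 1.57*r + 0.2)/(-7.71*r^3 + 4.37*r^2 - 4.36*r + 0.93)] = (44.718*r^4 - 24.2094*r^3 - 13.8011*r^2 + 9.04*r - 0.5881)/(59.4441*r^6 - 67.3854*r^5 + 86.3281*r^4 - 52.447*r^3 + 27.1378*r^2 - 8.1096*r + 0.8649)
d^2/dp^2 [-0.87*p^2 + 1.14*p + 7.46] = -1.74000000000000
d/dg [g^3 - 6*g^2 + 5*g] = 3*g^2 - 12*g + 5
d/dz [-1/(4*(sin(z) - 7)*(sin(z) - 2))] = (2*sin(z) - 9)*cos(z)/(4*(sin(z) - 7)^2*(sin(z) - 2)^2)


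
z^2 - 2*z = z*(z - 2)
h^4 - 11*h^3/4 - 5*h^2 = h^2*(h - 4)*(h + 5/4)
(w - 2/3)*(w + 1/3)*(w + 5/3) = w^3 + 4*w^2/3 - 7*w/9 - 10/27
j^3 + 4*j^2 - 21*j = j*(j - 3)*(j + 7)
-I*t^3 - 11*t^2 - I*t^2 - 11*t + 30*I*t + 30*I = (t - 6*I)*(t - 5*I)*(-I*t - I)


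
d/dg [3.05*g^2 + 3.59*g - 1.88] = 6.1*g + 3.59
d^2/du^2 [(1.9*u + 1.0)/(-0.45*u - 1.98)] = 2.9808/(0.45*u + 1.98)^3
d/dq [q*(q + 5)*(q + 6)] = 3*q^2 + 22*q + 30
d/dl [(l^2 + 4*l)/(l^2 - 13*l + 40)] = (-17*l^2 + 80*l + 160)/(l^4 - 26*l^3 + 249*l^2 - 1040*l + 1600)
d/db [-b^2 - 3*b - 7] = -2*b - 3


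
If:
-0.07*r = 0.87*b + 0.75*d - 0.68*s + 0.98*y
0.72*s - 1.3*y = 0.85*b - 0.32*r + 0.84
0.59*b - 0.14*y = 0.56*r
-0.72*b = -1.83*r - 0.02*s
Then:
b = 0.342937843936172*y - 0.0190899793841209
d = 0.244390478818672*y + 1.06947064266351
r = 0.111309514147038*y - 0.0201126568511274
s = 2.16094183724819*y + 1.1530688440498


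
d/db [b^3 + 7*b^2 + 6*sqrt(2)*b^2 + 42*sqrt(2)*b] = 3*b^2 + 14*b + 12*sqrt(2)*b + 42*sqrt(2)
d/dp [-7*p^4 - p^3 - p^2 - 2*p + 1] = -28*p^3 - 3*p^2 - 2*p - 2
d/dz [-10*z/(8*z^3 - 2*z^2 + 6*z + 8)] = 5*(8*z^3 - z^2 - 4)/(16*z^6 - 8*z^5 + 25*z^4 + 26*z^3 + z^2 + 24*z + 16)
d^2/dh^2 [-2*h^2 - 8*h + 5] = -4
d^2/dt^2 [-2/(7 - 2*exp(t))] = (8*exp(t) + 28)*exp(t)/(2*exp(t) - 7)^3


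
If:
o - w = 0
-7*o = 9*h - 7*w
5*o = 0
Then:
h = 0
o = 0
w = 0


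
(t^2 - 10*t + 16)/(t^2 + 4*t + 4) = (t^2 - 10*t + 16)/(t^2 + 4*t + 4)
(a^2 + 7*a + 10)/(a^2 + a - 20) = (a + 2)/(a - 4)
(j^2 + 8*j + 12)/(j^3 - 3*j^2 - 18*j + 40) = (j^2 + 8*j + 12)/(j^3 - 3*j^2 - 18*j + 40)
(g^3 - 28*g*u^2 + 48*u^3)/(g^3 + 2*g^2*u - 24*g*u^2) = (g - 2*u)/g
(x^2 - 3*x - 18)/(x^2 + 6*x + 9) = (x - 6)/(x + 3)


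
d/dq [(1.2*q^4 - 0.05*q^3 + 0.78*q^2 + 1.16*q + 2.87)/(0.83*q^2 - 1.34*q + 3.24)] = (1.992*q^5 - 4.8655*q^4 + 15.686*q^3 - 2.494*q^2 + 0.2902*q + 7.6042)/(0.6889*q^4 - 2.2244*q^3 + 7.174*q^2 - 8.6832*q + 10.4976)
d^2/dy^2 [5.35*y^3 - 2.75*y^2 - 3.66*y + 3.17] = 32.1*y - 5.5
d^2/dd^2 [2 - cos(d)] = cos(d)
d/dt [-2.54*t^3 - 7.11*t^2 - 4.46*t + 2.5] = -7.62*t^2 - 14.22*t - 4.46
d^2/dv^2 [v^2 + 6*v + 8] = 2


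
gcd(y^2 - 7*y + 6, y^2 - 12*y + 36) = y - 6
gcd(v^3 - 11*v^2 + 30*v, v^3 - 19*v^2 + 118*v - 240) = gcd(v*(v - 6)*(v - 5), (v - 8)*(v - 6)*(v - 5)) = v^2 - 11*v + 30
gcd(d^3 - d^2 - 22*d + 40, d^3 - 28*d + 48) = d^2 - 6*d + 8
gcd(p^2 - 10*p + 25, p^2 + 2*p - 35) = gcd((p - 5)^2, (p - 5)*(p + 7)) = p - 5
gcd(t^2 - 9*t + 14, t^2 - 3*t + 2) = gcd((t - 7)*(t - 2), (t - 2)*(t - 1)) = t - 2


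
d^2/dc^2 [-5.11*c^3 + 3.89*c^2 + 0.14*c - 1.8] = 7.78 - 30.66*c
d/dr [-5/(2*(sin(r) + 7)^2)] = 5*cos(r)/(sin(r) + 7)^3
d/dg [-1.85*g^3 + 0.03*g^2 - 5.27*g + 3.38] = -5.55*g^2 + 0.06*g - 5.27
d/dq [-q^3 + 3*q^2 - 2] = 3*q*(2 - q)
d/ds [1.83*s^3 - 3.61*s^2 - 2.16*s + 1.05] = 5.49*s^2 - 7.22*s - 2.16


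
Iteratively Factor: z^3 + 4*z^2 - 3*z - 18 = (z + 3)*(z^2 + z - 6) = (z - 2)*(z + 3)*(z + 3)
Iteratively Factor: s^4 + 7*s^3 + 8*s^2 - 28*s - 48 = (s + 2)*(s^3 + 5*s^2 - 2*s - 24) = (s + 2)*(s + 3)*(s^2 + 2*s - 8) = (s + 2)*(s + 3)*(s + 4)*(s - 2)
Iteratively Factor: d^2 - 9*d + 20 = (d - 5)*(d - 4)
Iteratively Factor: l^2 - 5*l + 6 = (l - 3)*(l - 2)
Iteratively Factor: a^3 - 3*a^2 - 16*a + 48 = (a - 4)*(a^2 + a - 12) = (a - 4)*(a - 3)*(a + 4)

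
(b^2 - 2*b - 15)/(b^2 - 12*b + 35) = (b + 3)/(b - 7)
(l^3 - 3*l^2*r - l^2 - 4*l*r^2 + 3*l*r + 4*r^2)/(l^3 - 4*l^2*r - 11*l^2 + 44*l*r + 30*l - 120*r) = (l^2 + l*r - l - r)/(l^2 - 11*l + 30)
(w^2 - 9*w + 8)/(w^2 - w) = (w - 8)/w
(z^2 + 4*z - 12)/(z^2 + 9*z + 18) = (z - 2)/(z + 3)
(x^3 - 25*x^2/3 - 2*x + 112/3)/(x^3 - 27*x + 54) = (3*x^3 - 25*x^2 - 6*x + 112)/(3*(x^3 - 27*x + 54))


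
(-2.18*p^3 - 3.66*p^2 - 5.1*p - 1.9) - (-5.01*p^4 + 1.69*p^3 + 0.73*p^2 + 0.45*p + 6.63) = 5.01*p^4 - 3.87*p^3 - 4.39*p^2 - 5.55*p - 8.53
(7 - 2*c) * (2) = 14 - 4*c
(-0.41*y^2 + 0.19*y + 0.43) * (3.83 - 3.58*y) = 1.4678*y^3 - 2.2505*y^2 - 0.8117*y + 1.6469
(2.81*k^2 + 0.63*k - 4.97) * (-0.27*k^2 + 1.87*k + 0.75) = -0.7587*k^4 + 5.0846*k^3 + 4.6275*k^2 - 8.8214*k - 3.7275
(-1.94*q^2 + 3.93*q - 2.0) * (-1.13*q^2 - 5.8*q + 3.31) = 2.1922*q^4 + 6.8111*q^3 - 26.9554*q^2 + 24.6083*q - 6.62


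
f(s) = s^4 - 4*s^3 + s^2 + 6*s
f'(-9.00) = -3900.00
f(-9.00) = 9504.00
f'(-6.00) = -1302.00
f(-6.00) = 2160.00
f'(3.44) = 33.71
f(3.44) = 9.68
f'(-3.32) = -279.29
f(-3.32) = 258.97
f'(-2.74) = -171.85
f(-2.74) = 129.71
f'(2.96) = 10.52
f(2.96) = -0.45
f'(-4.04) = -461.70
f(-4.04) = 522.23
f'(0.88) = 1.19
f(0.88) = 3.93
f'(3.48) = 36.21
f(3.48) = 11.08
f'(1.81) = -5.97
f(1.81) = 1.15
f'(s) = 4*s^3 - 12*s^2 + 2*s + 6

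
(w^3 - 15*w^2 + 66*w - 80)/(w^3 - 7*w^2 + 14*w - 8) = (w^2 - 13*w + 40)/(w^2 - 5*w + 4)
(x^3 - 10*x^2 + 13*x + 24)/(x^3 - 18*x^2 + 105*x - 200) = (x^2 - 2*x - 3)/(x^2 - 10*x + 25)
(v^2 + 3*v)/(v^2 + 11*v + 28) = v*(v + 3)/(v^2 + 11*v + 28)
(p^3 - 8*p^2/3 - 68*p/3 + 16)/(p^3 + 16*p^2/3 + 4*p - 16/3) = (p - 6)/(p + 2)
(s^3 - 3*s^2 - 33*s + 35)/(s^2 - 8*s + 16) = (s^3 - 3*s^2 - 33*s + 35)/(s^2 - 8*s + 16)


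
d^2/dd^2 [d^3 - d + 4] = 6*d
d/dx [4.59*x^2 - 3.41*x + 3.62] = 9.18*x - 3.41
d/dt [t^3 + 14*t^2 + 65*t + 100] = 3*t^2 + 28*t + 65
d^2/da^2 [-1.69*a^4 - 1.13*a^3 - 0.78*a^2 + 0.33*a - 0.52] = -20.28*a^2 - 6.78*a - 1.56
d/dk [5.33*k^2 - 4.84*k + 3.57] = 10.66*k - 4.84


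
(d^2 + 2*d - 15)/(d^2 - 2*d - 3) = (d + 5)/(d + 1)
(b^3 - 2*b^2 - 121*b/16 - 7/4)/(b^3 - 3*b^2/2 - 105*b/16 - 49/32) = 2*(b - 4)/(2*b - 7)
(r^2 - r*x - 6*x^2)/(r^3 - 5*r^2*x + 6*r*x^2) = (-r - 2*x)/(r*(-r + 2*x))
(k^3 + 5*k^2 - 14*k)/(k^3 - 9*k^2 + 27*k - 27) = k*(k^2 + 5*k - 14)/(k^3 - 9*k^2 + 27*k - 27)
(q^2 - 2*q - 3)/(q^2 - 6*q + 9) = (q + 1)/(q - 3)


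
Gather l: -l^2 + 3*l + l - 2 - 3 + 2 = -l^2 + 4*l - 3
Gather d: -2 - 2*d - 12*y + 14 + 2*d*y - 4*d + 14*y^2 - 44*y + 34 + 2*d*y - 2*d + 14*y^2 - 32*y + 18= d*(4*y - 8) + 28*y^2 - 88*y + 64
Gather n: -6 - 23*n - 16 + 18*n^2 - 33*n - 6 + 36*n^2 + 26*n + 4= 54*n^2 - 30*n - 24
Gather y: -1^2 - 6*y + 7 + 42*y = 36*y + 6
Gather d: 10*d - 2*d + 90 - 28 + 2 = 8*d + 64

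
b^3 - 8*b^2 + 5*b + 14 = (b - 7)*(b - 2)*(b + 1)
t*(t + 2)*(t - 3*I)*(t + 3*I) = t^4 + 2*t^3 + 9*t^2 + 18*t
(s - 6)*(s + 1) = s^2 - 5*s - 6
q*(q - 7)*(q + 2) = q^3 - 5*q^2 - 14*q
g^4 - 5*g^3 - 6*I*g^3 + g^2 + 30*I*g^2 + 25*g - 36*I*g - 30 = (g - 3)*(g - 2)*(g - 5*I)*(g - I)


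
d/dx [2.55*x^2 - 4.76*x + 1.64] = 5.1*x - 4.76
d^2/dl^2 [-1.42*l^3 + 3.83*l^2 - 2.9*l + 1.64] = 7.66 - 8.52*l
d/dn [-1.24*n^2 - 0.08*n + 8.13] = -2.48*n - 0.08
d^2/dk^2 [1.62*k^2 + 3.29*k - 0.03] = 3.24000000000000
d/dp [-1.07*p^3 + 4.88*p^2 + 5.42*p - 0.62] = -3.21*p^2 + 9.76*p + 5.42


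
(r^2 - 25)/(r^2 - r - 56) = (25 - r^2)/(-r^2 + r + 56)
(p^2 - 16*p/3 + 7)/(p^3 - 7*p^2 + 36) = (p - 7/3)/(p^2 - 4*p - 12)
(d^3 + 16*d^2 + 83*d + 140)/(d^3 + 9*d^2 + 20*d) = (d + 7)/d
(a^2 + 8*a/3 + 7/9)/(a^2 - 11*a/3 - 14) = (a + 1/3)/(a - 6)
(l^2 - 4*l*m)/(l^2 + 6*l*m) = (l - 4*m)/(l + 6*m)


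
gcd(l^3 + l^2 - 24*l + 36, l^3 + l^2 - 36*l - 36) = l + 6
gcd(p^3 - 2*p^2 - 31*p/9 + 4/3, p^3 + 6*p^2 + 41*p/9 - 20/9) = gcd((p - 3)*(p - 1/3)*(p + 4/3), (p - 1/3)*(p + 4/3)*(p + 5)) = p^2 + p - 4/9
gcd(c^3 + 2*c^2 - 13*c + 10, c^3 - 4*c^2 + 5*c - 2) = c^2 - 3*c + 2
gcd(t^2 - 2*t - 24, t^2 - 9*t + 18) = t - 6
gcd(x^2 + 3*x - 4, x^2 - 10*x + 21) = 1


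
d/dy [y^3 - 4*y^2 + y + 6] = 3*y^2 - 8*y + 1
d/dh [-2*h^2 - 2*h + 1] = -4*h - 2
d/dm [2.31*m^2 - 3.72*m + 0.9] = 4.62*m - 3.72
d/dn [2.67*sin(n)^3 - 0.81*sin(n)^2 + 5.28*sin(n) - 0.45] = (8.01*sin(n)^2 - 1.62*sin(n) + 5.28)*cos(n)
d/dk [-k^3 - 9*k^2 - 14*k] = -3*k^2 - 18*k - 14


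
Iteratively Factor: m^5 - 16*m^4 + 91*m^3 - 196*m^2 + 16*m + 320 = (m - 4)*(m^4 - 12*m^3 + 43*m^2 - 24*m - 80) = (m - 5)*(m - 4)*(m^3 - 7*m^2 + 8*m + 16) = (m - 5)*(m - 4)^2*(m^2 - 3*m - 4) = (m - 5)*(m - 4)^3*(m + 1)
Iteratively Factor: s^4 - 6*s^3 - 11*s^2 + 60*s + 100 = (s - 5)*(s^3 - s^2 - 16*s - 20) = (s - 5)*(s + 2)*(s^2 - 3*s - 10) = (s - 5)*(s + 2)^2*(s - 5)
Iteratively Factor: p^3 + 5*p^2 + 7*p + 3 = (p + 1)*(p^2 + 4*p + 3) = (p + 1)*(p + 3)*(p + 1)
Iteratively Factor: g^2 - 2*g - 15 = (g + 3)*(g - 5)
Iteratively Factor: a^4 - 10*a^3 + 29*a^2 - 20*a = (a - 5)*(a^3 - 5*a^2 + 4*a) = (a - 5)*(a - 4)*(a^2 - a) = (a - 5)*(a - 4)*(a - 1)*(a)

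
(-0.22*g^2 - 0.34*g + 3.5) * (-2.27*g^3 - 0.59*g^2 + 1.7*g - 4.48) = 0.4994*g^5 + 0.9016*g^4 - 8.1184*g^3 - 1.6574*g^2 + 7.4732*g - 15.68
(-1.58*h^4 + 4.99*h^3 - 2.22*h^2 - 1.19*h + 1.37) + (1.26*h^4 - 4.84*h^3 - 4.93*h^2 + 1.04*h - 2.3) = -0.32*h^4 + 0.15*h^3 - 7.15*h^2 - 0.15*h - 0.93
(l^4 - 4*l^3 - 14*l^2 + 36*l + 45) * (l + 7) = l^5 + 3*l^4 - 42*l^3 - 62*l^2 + 297*l + 315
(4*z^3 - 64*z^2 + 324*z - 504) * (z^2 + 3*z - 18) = 4*z^5 - 52*z^4 + 60*z^3 + 1620*z^2 - 7344*z + 9072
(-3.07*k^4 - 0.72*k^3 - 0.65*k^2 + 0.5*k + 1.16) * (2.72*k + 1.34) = -8.3504*k^5 - 6.0722*k^4 - 2.7328*k^3 + 0.489*k^2 + 3.8252*k + 1.5544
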